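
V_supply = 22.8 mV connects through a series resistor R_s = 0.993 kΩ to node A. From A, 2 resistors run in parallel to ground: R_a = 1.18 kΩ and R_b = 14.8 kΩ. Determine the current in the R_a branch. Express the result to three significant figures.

I ≈ 10.1 µA

Parallel bank: R_p = 1/(1/1.18 + 1/14.8) = 1.093 kΩ.
V_A = 22.8 × 1.093/2.086 = 11.95 mV.
Branch current I = V_A/R_a = 11.95/1.18 = 10.12 µA.
(Check via current divider: I_total = 10.93 µA; share G_k/ΣG = 0.9262 → same result.)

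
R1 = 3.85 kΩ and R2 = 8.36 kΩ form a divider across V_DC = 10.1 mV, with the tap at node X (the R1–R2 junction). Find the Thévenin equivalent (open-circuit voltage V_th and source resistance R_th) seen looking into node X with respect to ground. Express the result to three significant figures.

Open-circuit (no load on X): V_th = V_DC · R2/(R1 + R2) = 10.1 × 8.36/(3.850 + 8.36) = 6.915 mV.
Looking into X with the source shorted: R_th = R1·R2/(R1+R2) = 3.850 × 8.36/12.21 = 2.636 kΩ.

V_th ≈ 6.92 mV, R_th ≈ 2.64 kΩ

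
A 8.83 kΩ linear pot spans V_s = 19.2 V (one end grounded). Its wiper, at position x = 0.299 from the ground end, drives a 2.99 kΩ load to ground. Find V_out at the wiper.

Split the track: R_lower = x·R_p = 2.640 kΩ, R_upper = (1−x)·R_p = 6.190 kΩ.
(x·R_p) ‖ R_L = 1.402 kΩ.
Then V_out = V_s · 1.402/(6.190 + 1.402) = 3.546 V.

V_out ≈ 3.55 V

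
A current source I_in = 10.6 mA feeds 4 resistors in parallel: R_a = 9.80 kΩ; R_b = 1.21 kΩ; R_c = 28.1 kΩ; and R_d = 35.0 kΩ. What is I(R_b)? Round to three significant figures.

I ≈ 8.83 mA

Total conductance ΣG = 1/9.80 + 1/1.21 + 1/28.1 + 1/35.0 = 0.9926 (units of 1/kΩ).
By the current-divider rule, I = I_in · G_k/ΣG = 10.6 × 0.8326 = 8.825 mA.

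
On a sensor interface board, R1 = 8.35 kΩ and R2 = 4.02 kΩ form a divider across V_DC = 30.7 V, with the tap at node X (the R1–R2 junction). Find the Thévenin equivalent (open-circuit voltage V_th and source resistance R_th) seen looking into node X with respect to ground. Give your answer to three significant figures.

With X open, the divider is unloaded: V_th = 30.7 × 4.02/12.37 = 9.977 V.
Zeroing V_DC shorts the top of R1 to ground, so R_th = R1 ‖ R2 = 2.714 kΩ.

V_th ≈ 9.98 V, R_th ≈ 2.71 kΩ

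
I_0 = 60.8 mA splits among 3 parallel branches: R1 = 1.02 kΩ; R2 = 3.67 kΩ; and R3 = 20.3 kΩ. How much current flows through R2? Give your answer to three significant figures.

Total conductance ΣG = 1/1.02 + 1/3.67 + 1/20.3 = 1.302 (units of 1/kΩ).
By the current-divider rule, I = I_0 · G_k/ΣG = 60.8 × 0.2093 = 12.72 mA.

I ≈ 12.7 mA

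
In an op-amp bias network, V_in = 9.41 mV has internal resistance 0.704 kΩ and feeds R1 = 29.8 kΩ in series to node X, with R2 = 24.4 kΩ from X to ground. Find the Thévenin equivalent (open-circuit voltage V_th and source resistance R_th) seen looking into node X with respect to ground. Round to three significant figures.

R1' = 0.704 + 29.8 = 30.50 kΩ (source resistance + R1).
V_th is the unloaded tap voltage: V_in · R2/(R1'+R2) = 9.41 × 0.4444 = 4.182 mV.
Looking into X with the source shorted: R_th = R1'·R2/(R1'+R2) = 30.50 × 24.4/54.90 = 13.56 kΩ.

V_th ≈ 4.18 mV, R_th ≈ 13.6 kΩ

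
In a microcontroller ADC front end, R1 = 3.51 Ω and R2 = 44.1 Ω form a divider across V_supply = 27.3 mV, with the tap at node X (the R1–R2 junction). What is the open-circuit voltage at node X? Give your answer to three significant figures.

V_th ≈ 25.3 mV

With X open, the divider is unloaded: V_th = 27.3 × 44.1/47.61 = 25.29 mV.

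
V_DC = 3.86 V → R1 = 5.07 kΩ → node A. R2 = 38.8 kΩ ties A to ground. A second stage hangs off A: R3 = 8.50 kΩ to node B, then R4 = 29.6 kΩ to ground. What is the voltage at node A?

The second stage (R3 + R4 = 38.10 kΩ) loads node A in parallel with R2.
Effective lower resistance at A: R2 ‖ 38.10 = 19.22 kΩ.
V_A = 3.86 × 19.22/(5.07 + 19.22) = 3.054 V.

V_A ≈ 3.05 V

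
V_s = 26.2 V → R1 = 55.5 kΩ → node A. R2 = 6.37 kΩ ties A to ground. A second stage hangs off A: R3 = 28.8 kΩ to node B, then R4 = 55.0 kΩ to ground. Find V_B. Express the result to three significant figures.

V_B ≈ 1.66 V

Node A sees R2 in parallel with the series input of stage 2, R3 + R4 = 83.80 kΩ.
Effective lower resistance at A: R2 ‖ 83.80 = 5.920 kΩ.
V_A = 26.2 × 5.920/(55.5 + 5.920) = 2.525 V.
Then the unloaded second divider: V_B = V_A × R4/(R3+R4) = 2.525 × 0.6563 = 1.657 V.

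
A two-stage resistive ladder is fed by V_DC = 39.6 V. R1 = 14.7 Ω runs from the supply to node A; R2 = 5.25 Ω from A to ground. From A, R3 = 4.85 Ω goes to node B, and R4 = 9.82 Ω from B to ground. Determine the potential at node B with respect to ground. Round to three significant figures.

The second stage (R3 + R4 = 14.67 Ω) loads node A in parallel with R2.
Effective lower resistance at A: R2 ‖ 14.67 = 3.866 Ω.
So V_A = 39.6 × 0.2082 = 8.246 V.
Then the unloaded second divider: V_B = V_A × R4/(R3+R4) = 8.246 × 0.6694 = 5.520 V.

V_B ≈ 5.52 V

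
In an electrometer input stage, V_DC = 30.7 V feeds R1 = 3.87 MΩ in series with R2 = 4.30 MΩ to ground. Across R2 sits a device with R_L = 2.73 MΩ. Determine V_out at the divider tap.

V_out ≈ 9.25 V

The load sits in parallel with R2, giving an effective lower resistance R2' = R2·R_L/(R2+R_L) = 1.670 MΩ.
Then V_out = V_DC · R2'/(R1 + R2') = 30.7 × 1.670/5.540 = 9.254 V.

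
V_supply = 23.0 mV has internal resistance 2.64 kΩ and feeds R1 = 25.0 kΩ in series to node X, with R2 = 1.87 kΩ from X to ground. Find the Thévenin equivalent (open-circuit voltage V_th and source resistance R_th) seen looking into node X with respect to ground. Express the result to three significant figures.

V_th ≈ 1.46 mV, R_th ≈ 1.75 kΩ

R1' = 2.64 + 25.0 = 27.64 kΩ (source resistance + R1).
With X open, the divider is unloaded: V_th = 23.0 × 1.87/29.51 = 1.457 mV.
With V_supply suppressed (replaced by a short), R_th = R1' ‖ R2 = (27.64 × 1.87)/(27.64 + 1.87) = 1.752 kΩ.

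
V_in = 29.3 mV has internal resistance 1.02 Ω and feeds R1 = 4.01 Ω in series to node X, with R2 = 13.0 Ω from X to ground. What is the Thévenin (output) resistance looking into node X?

R1' = 1.02 + 4.01 = 5.030 Ω (source resistance + R1).
Looking into X with the source shorted: R_th = R1'·R2/(R1'+R2) = 5.030 × 13.0/18.03 = 3.627 Ω.

R_th ≈ 3.63 Ω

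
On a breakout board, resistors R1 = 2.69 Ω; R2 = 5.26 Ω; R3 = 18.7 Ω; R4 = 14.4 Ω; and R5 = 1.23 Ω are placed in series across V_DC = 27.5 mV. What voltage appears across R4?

V ≈ 9.37 mV

ΣR = 2.69 + 5.26 + 18.7 + 14.4 + 1.23 = 42.28 Ω.
By the voltage-divider rule, V = 27.5 × 14.40/42.28 = 9.366 mV.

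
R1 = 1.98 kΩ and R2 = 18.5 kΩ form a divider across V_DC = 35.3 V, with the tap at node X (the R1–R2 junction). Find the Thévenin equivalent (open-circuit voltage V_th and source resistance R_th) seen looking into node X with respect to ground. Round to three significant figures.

Open-circuit (no load on X): V_th = V_DC · R2/(R1 + R2) = 35.3 × 18.5/(1.980 + 18.5) = 31.89 V.
Looking into X with the source shorted: R_th = R1·R2/(R1+R2) = 1.980 × 18.5/20.48 = 1.789 kΩ.

V_th ≈ 31.9 V, R_th ≈ 1.79 kΩ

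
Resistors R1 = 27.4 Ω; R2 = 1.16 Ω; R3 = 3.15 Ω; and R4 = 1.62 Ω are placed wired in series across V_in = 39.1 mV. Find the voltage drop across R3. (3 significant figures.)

Total series resistance ΣR = 27.4 + 1.16 + 3.15 + 1.62 = 33.33 Ω.
V = V_in · R/ΣR = 39.1 × 0.09451 = 3.695 mV.

V ≈ 3.70 mV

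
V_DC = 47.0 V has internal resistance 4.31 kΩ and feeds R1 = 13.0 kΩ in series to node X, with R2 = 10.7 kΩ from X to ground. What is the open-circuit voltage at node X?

V_th ≈ 18.0 V

R1' = 4.31 + 13.0 = 17.31 kΩ (source resistance + R1).
V_th is the unloaded tap voltage: V_DC · R2/(R1'+R2) = 47.0 × 0.3820 = 17.95 V.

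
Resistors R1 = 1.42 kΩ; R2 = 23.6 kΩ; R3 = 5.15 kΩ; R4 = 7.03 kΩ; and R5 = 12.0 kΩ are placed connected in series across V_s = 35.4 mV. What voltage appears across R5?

V ≈ 8.63 mV

ΣR = 1.42 + 23.6 + 5.15 + 7.03 + 12.0 = 49.20 kΩ.
Voltage divider: V = V_s · (12.00 / 49.20) = 35.4 × 0.2439 = 8.634 mV.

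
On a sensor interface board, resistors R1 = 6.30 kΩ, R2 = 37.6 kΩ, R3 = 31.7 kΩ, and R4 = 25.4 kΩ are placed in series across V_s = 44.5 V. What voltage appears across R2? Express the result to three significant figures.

V ≈ 16.6 V

Series total: ΣR = 6.30 + 37.6 + 31.7 + 25.4 = 101.0 kΩ.
By the voltage-divider rule, V = 44.5 × 37.60/101.0 = 16.57 V.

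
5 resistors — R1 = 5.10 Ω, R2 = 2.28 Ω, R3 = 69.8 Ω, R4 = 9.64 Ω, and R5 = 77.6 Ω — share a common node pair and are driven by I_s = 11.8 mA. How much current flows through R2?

Total conductance ΣG = 1/5.10 + 1/2.28 + 1/69.8 + 1/9.64 + 1/77.6 = 0.7656 (units of 1/Ω).
By the current-divider rule, I = I_s · G_k/ΣG = 11.8 × 0.5729 = 6.760 mA.

I ≈ 6.76 mA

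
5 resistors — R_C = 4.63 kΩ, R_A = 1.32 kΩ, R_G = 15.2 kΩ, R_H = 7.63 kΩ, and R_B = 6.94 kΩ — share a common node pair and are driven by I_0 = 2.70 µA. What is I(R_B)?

Total conductance ΣG = 1/4.63 + 1/1.32 + 1/15.2 + 1/7.63 + 1/6.94 = 1.315 (units of 1/kΩ).
Current divider: I(R_B) = I_0 · G_k/ΣG = 2.70 × (0.1441/1.315) = 2.70 × 0.1096 = 0.2960 µA.

I ≈ 0.296 µA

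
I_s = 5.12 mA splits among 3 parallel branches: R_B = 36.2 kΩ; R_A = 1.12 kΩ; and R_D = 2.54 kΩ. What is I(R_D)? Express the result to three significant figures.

ΣG = 1/36.2 + 1/1.12 + 1/2.54 = 1.314.
By the current-divider rule, I = I_s · G_k/ΣG = 5.12 × 0.2996 = 1.534 mA.

I ≈ 1.53 mA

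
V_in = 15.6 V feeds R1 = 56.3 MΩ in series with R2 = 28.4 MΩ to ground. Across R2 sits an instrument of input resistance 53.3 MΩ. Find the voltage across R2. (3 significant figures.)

R2 ‖ R_L = (28.4 × 53.3)/(28.4 + 53.3) = 18.53 MΩ.
Then V_out = V_in · R2'/(R1 + R2') = 15.6 × 18.53/74.83 = 3.863 V.

V_out ≈ 3.86 V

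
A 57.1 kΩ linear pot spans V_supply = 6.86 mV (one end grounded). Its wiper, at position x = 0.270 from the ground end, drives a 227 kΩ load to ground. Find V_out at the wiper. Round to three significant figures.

V_out ≈ 1.76 mV

Split the track: R_lower = x·R_p = 15.42 kΩ, R_upper = (1−x)·R_p = 41.68 kΩ.
Lower segment in parallel with the load: 15.42 ‖ 227 = 14.44 kΩ.
V_out = 6.86 × 14.44/(41.68 + 14.44) = 1.765 mV.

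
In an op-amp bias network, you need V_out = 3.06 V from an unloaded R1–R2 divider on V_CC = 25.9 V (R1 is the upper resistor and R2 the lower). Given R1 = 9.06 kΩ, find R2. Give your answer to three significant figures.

R2 ≈ 1.21 kΩ

The divider ratio is R2/(R1+R2) = 3.06/25.9 = 0.1181.
R2 = R1 · 0.1181/(1 − 0.1181) = 1.214 kΩ.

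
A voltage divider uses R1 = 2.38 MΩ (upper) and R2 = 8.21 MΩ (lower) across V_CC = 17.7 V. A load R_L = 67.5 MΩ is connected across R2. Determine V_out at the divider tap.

V_out ≈ 13.4 V

The load sits in parallel with R2, giving an effective lower resistance R2' = R2·R_L/(R2+R_L) = 7.320 MΩ.
Then V_out = V_CC · R2'/(R1 + R2') = 17.7 × 7.320/9.700 = 13.36 V.
(Unloaded it would be 13.7 V; the load pulls it down.)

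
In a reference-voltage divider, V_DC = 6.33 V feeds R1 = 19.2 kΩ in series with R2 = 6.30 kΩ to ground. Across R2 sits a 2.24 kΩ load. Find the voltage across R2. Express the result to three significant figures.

R2 ‖ R_L = (6.30 × 2.24)/(6.30 + 2.24) = 1.652 kΩ.
Now apply the divider: V_out = 6.33 × 0.07925 = 0.5016 V.

V_out ≈ 0.502 V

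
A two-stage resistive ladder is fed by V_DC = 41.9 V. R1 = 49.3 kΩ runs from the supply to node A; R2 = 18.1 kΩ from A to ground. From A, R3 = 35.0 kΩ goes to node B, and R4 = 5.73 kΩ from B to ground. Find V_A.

V_A ≈ 8.49 V

Node A sees R2 in parallel with the series input of stage 2, R3 + R4 = 40.73 kΩ.
Effective lower resistance at A: R2 ‖ 40.73 = 12.53 kΩ.
So V_A = 41.9 × 0.2027 = 8.492 V.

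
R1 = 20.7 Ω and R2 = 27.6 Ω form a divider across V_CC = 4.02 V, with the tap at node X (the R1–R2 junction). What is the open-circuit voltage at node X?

V_th ≈ 2.30 V

V_th is the unloaded tap voltage: V_CC · R2/(R1+R2) = 4.02 × 0.5714 = 2.297 V.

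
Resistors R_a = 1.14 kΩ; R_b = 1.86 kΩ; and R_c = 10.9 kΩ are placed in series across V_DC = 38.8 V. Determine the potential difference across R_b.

Total series resistance ΣR = 1.14 + 1.86 + 10.9 = 13.90 kΩ.
V = V_DC · R/ΣR = 38.8 × 0.1338 = 5.192 V.

V ≈ 5.19 V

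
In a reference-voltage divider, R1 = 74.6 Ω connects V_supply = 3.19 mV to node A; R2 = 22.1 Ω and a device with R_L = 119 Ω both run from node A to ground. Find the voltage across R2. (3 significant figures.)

V_out ≈ 0.638 mV

R2 ‖ R_L = (22.1 × 119)/(22.1 + 119) = 18.64 Ω.
Voltage divider with the loaded lower leg: V_out = 3.19 × 18.64/(74.6 + 18.64) = 3.19 × 0.1999 = 0.6377 mV.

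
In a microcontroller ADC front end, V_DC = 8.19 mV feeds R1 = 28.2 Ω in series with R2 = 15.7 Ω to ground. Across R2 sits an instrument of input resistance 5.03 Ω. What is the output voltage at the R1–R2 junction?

V_out ≈ 0.975 mV

First combine the lower leg with the load: R2 ‖ R_L = 3.810 Ω.
Now apply the divider: V_out = 8.19 × 0.1190 = 0.9747 mV.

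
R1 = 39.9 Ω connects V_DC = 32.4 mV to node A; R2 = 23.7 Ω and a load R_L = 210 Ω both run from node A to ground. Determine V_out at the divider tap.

First combine the lower leg with the load: R2 ‖ R_L = 21.30 Ω.
Voltage divider with the loaded lower leg: V_out = 32.4 × 21.30/(39.9 + 21.30) = 32.4 × 0.3480 = 11.28 mV.

V_out ≈ 11.3 mV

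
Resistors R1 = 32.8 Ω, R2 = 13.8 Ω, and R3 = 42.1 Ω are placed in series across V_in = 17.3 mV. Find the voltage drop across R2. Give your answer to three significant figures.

ΣR = 32.8 + 13.8 + 42.1 = 88.70 Ω.
Voltage divider: V = V_in · (13.80 / 88.70) = 17.3 × 0.1556 = 2.692 mV.

V ≈ 2.69 mV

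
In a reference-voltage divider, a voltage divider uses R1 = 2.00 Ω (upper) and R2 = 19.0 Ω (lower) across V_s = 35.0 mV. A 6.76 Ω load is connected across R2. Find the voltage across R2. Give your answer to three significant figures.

The load sits in parallel with R2, giving an effective lower resistance R2' = R2·R_L/(R2+R_L) = 4.986 Ω.
Voltage divider with the loaded lower leg: V_out = 35.0 × 4.986/(2.00 + 4.986) = 35.0 × 0.7137 = 24.98 mV.
(Unloaded it would be 31.7 mV; the load pulls it down.)

V_out ≈ 25.0 mV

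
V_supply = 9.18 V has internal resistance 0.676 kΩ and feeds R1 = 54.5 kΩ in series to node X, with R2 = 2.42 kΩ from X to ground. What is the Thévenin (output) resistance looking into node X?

R_th ≈ 2.32 kΩ

R1' = 0.676 + 54.5 = 55.18 kΩ (source resistance + R1).
Zeroing V_supply shorts the top of R1' to ground, so R_th = R1' ‖ R2 = 2.318 kΩ.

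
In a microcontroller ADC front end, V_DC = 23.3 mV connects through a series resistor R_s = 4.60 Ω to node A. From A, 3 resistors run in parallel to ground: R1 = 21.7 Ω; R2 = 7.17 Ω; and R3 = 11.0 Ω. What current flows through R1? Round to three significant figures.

Combine the parallel branches: R_p = (1/21.7 + 1/7.17 + 1/11.0)⁻¹ = 3.617 Ω.
V_A by voltage divider: V_A = 23.3 × 3.617/(4.60 + 3.617) = 10.26 mV.
Branch current I = V_A/R1 = 10.26/21.7 = 0.4727 mA.

I ≈ 0.473 mA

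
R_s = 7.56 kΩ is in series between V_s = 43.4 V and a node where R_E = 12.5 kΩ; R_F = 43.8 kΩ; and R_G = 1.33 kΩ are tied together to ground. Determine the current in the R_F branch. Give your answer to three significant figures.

I ≈ 0.133 mA

Equivalent of the parallel group: R_p = 1.170 kΩ.
V_A = 43.4 × 1.170/8.730 = 5.816 V.
I(R_F) = V_A / R_F = 5.816/43.8 = 0.1328 mA.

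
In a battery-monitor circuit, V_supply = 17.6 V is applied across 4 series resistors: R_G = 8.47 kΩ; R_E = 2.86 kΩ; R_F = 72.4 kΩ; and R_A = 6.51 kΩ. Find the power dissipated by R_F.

P ≈ 2.75 mW

The common current is I = 17.6/90.24 = 0.1950 mA.
P = I²R = 0.03804 × 72.4 = 2.754 mW.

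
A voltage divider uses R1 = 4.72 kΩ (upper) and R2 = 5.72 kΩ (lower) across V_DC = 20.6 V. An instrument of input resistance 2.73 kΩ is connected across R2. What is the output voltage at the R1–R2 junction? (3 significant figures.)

V_out ≈ 5.80 V

R2 ‖ R_L = (5.72 × 2.73)/(5.72 + 2.73) = 1.848 kΩ.
Then V_out = V_DC · R2'/(R1 + R2') = 20.6 × 1.848/6.568 = 5.796 V.
(Unloaded it would be 11.3 V; the load pulls it down.)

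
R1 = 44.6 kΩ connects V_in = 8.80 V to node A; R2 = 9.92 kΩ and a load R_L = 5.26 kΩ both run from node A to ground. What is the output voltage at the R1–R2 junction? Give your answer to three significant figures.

V_out ≈ 0.630 V

The load sits in parallel with R2, giving an effective lower resistance R2' = R2·R_L/(R2+R_L) = 3.437 kΩ.
Now apply the divider: V_out = 8.80 × 0.07156 = 0.6297 V.
(Unloaded it would be 1.60 V; the load pulls it down.)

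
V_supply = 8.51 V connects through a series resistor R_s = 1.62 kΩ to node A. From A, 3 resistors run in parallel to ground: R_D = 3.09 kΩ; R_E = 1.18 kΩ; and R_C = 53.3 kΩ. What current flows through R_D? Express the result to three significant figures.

I ≈ 0.941 mA

Combine the parallel branches: R_p = (1/3.09 + 1/1.18 + 1/53.3)⁻¹ = 0.8404 kΩ.
Node voltage V_A = V_supply · R_p/(R_s + R_p) = 8.51 × 0.3416 = 2.907 V.
I(R_D) = V_A / R_D = 2.907/3.09 = 0.9407 mA.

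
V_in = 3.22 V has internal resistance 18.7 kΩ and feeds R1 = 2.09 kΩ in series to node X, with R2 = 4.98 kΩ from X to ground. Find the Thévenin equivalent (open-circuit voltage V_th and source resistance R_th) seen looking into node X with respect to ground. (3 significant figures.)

R1' = 18.7 + 2.09 = 20.79 kΩ (source resistance + R1).
With X open, the divider is unloaded: V_th = 3.22 × 4.98/25.77 = 0.6223 V.
Looking into X with the source shorted: R_th = R1'·R2/(R1'+R2) = 20.79 × 4.98/25.77 = 4.018 kΩ.

V_th ≈ 0.622 V, R_th ≈ 4.02 kΩ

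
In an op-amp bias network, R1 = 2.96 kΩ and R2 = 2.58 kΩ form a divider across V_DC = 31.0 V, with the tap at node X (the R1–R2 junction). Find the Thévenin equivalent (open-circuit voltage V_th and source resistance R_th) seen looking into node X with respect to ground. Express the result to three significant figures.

V_th ≈ 14.4 V, R_th ≈ 1.38 kΩ

V_th is the unloaded tap voltage: V_DC · R2/(R1+R2) = 31.0 × 0.4657 = 14.44 V.
Zeroing V_DC shorts the top of R1 to ground, so R_th = R1 ‖ R2 = 1.378 kΩ.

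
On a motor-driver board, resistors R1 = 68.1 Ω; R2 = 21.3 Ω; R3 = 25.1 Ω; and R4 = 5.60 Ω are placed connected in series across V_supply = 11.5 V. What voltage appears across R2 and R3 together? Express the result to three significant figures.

V ≈ 4.44 V

Total series resistance ΣR = 68.1 + 21.3 + 25.1 + 5.60 = 120.1 Ω.
R_{R2..R3} = 21.3 + 25.1 = 46.40 Ω.
By the voltage-divider rule, V = 11.5 × 46.40/120.1 = 4.443 V.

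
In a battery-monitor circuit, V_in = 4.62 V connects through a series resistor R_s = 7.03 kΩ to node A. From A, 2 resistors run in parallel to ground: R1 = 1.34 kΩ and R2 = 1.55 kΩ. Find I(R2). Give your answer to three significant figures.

I ≈ 0.276 mA

Parallel bank: R_p = 1/(1/1.34 + 1/1.55) = 0.7187 kΩ.
Node voltage V_A = V_in · R_p/(R_s + R_p) = 4.62 × 0.09275 = 0.4285 V.
Branch current I = V_A/R2 = 0.4285/1.55 = 0.2765 mA.
(Equivalently: I_total = 0.5962 mA, then current-divider fraction G_k/ΣG = 0.4637.)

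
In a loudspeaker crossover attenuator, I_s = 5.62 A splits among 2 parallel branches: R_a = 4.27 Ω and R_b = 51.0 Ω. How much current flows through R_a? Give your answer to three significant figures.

I ≈ 5.19 A

With just two branches, the current splits inversely with resistance.
So I = 5.62 × 51.0/55.27 = 5.186 A.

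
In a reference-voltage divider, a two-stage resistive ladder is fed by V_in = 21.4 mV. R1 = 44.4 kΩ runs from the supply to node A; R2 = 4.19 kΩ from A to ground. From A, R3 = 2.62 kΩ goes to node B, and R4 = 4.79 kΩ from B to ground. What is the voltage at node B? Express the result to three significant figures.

V_B ≈ 0.787 mV

The second stage (R3 + R4 = 7.410 kΩ) loads node A in parallel with R2.
R2 ‖ (R3+R4) = 2.677 kΩ.
V_A = 21.4 × 2.677/(44.4 + 2.677) = 1.217 mV.
V_B = V_A × 0.6464 = 0.7865 mV.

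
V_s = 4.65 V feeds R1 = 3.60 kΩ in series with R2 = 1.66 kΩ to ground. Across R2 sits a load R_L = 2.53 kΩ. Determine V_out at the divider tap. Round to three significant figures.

R2 ‖ R_L = (1.66 × 2.53)/(1.66 + 2.53) = 1.002 kΩ.
Now apply the divider: V_out = 4.65 × 0.2178 = 1.013 V.
(Unloaded it would be 1.47 V; the load pulls it down.)

V_out ≈ 1.01 V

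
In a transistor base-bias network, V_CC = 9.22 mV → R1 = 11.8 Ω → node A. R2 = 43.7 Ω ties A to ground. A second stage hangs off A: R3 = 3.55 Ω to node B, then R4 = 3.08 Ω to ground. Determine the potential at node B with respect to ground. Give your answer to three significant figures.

The second stage (R3 + R4 = 6.630 Ω) loads node A in parallel with R2.
R2 ‖ (R3+R4) = 5.757 Ω.
So V_A = 9.22 × 0.3279 = 3.023 mV.
V_B = V_A × 0.4646 = 1.404 mV.

V_B ≈ 1.40 mV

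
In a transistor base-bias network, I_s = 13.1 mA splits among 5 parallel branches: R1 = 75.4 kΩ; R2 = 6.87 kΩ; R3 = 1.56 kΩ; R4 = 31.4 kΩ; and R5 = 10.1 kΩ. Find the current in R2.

Conductances: ΣG = 1/75.4 + 1/6.87 + 1/1.56 + 1/31.4 + 1/10.1 = 0.9307 (1/kΩ).
By the current-divider rule, I = I_s · G_k/ΣG = 13.1 × 0.1564 = 2.049 mA.

I ≈ 2.05 mA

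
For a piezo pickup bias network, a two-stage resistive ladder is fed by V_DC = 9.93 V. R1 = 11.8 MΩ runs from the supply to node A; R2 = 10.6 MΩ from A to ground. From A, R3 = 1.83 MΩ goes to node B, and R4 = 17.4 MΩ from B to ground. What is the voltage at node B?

V_B ≈ 3.30 V

The second stage (R3 + R4 = 19.23 MΩ) loads node A in parallel with R2.
R2 ‖ (R3+R4) = 6.833 MΩ.
V_A = 9.93 × 6.833/(11.8 + 6.833) = 3.642 V.
V_B = V_A × 0.9048 = 3.295 V.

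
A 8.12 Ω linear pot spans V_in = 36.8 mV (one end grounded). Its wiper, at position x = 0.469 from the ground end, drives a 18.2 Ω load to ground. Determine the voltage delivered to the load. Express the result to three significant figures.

V_out ≈ 15.5 mV

The pot divides into 4.312 Ω above the wiper and 3.808 Ω below.
Lower segment in parallel with the load: 3.808 ‖ 18.2 = 3.149 Ω.
Loaded-divider output: V_out = 36.8 × 0.4221 = 15.53 mV.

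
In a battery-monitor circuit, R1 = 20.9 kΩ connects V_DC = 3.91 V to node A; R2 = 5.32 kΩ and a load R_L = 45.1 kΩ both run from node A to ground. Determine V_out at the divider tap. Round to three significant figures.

V_out ≈ 0.725 V

The load sits in parallel with R2, giving an effective lower resistance R2' = R2·R_L/(R2+R_L) = 4.759 kΩ.
Voltage divider with the loaded lower leg: V_out = 3.91 × 4.759/(20.9 + 4.759) = 3.91 × 0.1855 = 0.7252 V.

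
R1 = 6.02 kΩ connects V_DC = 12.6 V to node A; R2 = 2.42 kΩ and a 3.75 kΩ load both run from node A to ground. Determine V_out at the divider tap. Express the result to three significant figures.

R2 ‖ R_L = (2.42 × 3.75)/(2.42 + 3.75) = 1.471 kΩ.
Voltage divider with the loaded lower leg: V_out = 12.6 × 1.471/(6.02 + 1.471) = 12.6 × 0.1964 = 2.474 V.

V_out ≈ 2.47 V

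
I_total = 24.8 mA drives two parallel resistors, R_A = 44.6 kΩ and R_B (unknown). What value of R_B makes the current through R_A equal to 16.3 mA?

R_B ≈ 85.5 kΩ

Two-branch current divider: I_A = I_total · R_B/(R_A + R_B).
With f = 0.6573, R_B = R_A · f/(1−f) = 44.6 × 1.918 = 85.53 kΩ.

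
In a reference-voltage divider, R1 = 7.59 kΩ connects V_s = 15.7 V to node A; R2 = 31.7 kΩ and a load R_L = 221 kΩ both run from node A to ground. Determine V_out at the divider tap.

V_out ≈ 12.3 V

First combine the lower leg with the load: R2 ‖ R_L = 27.72 kΩ.
Now apply the divider: V_out = 15.7 × 0.7851 = 12.33 V.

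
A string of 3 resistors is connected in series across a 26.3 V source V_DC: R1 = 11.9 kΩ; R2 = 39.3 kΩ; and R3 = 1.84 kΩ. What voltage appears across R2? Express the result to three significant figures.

V ≈ 19.5 V

Total series resistance ΣR = 11.9 + 39.3 + 1.84 = 53.04 kΩ.
Voltage divider: V = V_DC · (39.30 / 53.04) = 26.3 × 0.7410 = 19.49 V.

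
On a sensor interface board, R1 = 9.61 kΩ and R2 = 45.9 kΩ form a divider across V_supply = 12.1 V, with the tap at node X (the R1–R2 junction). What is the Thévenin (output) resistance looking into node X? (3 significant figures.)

R_th ≈ 7.95 kΩ

Zeroing V_supply shorts the top of R1 to ground, so R_th = R1 ‖ R2 = 7.946 kΩ.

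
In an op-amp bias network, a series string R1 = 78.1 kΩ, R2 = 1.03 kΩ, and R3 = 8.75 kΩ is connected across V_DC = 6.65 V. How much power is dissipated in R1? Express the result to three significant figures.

P ≈ 0.447 mW

ΣR = 87.88 kΩ → I = 6.65/87.88 = 0.07567 mA.
P(R1) = I²·R1 = (0.07567)² × 78.1 = 0.4472 mW.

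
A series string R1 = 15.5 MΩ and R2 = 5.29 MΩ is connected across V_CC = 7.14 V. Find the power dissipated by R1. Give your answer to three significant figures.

P ≈ 1.83 µW

ΣR = 20.79 MΩ → I = 7.14/20.79 = 0.3434 µA.
V(R1) = I·R = 5.323 V; P = V·I = 5.323 × 0.3434 = 1.828 µW.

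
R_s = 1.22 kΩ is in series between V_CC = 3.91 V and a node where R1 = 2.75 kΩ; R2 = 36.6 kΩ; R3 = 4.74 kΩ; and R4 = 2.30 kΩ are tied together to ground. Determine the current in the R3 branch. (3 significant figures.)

Parallel bank: R_p = 1/(1/2.75 + 1/36.6 + 1/4.74 + 1/2.30) = 0.9646 kΩ.
V_A by voltage divider: V_A = 3.91 × 0.9646/(1.22 + 0.9646) = 1.726 V.
I(R3) = V_A / R3 = 1.726/4.74 = 0.3642 mA.

I ≈ 0.364 mA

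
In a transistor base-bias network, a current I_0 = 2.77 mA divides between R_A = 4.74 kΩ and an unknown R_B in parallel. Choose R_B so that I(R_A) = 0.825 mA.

Two-branch current divider: I_A = I_0 · R_B/(R_A + R_B).
With f = 0.2978, R_B = R_A · f/(1−f) = 4.74 × 0.4242 = 2.011 kΩ.

R_B ≈ 2.01 kΩ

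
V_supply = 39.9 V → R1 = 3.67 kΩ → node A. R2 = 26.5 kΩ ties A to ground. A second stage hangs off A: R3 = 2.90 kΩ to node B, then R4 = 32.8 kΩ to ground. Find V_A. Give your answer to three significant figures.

Looking into the second stage from A: R3 + R4 = 35.70 kΩ appears in parallel with R2.
R2 ‖ (R3+R4) = 15.21 kΩ.
So V_A = 39.9 × 0.8056 = 32.14 V.

V_A ≈ 32.1 V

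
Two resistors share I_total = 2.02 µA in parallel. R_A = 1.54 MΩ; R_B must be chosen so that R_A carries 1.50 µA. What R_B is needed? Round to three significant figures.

R_B ≈ 4.44 MΩ

In a two-way split, I_A/I_total = R_B/(R_A + R_B).
1.50/2.02 = R_B/(R_A + R_B) → R_B = R_A · (0.7426)/(1 − 0.7426) = 1.54 × 2.885 = 4.442 MΩ.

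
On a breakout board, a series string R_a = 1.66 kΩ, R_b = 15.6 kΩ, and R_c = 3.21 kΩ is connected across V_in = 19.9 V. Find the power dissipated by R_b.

The common current is I = 19.9/20.47 = 0.9722 mA.
P(R_b) = I²·R_b = (0.9722)² × 15.6 = 14.74 mW.

P ≈ 14.7 mW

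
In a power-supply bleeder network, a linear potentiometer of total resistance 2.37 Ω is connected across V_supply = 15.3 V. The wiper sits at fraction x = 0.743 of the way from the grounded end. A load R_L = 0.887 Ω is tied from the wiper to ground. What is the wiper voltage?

V_out ≈ 7.53 V

The pot divides into 0.6091 Ω above the wiper and 1.761 Ω below.
Lower segment in parallel with the load: 1.761 ‖ 0.887 = 0.5899 Ω.
V_out = 15.3 × 0.5899/(0.6091 + 0.5899) = 7.527 V.
(Unloaded: V_out = x·V_supply = 11.4 V.)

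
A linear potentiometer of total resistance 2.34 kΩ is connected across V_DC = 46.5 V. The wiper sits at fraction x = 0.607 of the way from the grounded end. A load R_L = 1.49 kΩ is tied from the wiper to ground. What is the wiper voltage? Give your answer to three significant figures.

The pot divides into 0.9196 kΩ above the wiper and 1.420 kΩ below.
R_L loads the lower segment: effective lower R = 0.7272 kΩ.
Loaded-divider output: V_out = 46.5 × 0.4416 = 20.53 V.
(Unloaded: V_out = x·V_DC = 28.2 V.)

V_out ≈ 20.5 V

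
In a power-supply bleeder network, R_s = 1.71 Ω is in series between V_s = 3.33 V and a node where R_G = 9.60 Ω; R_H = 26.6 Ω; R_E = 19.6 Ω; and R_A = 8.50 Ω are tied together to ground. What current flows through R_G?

Parallel bank: R_p = 1/(1/9.60 + 1/26.6 + 1/19.6 + 1/8.50) = 3.221 Ω.
Node voltage V_A = V_s · R_p/(R_s + R_p) = 3.33 × 0.6532 = 2.175 V.
I(R_G) = V_A / R_G = 2.175/9.60 = 0.2266 A.

I ≈ 0.227 A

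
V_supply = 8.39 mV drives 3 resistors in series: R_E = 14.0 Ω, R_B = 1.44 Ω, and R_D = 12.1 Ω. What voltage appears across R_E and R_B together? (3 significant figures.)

V ≈ 4.70 mV

ΣR = 14.0 + 1.44 + 12.1 = 27.54 Ω.
R_{R_E..R_B} = 14.0 + 1.44 = 15.44 Ω.
Voltage divider: V = V_supply · (15.44 / 27.54) = 8.39 × 0.5606 = 4.704 mV.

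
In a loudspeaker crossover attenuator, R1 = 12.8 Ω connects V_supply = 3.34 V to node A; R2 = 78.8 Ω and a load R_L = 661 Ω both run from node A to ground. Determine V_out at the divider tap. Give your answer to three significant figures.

V_out ≈ 2.83 V

R2 ‖ R_L = (78.8 × 661)/(78.8 + 661) = 70.41 Ω.
Voltage divider with the loaded lower leg: V_out = 3.34 × 70.41/(12.8 + 70.41) = 3.34 × 0.8462 = 2.826 V.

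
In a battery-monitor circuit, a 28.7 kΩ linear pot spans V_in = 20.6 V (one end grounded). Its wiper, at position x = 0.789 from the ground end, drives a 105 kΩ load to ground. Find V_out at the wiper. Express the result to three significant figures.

V_out ≈ 15.5 V

The pot divides into 6.056 kΩ above the wiper and 22.64 kΩ below.
Lower segment in parallel with the load: 22.64 ‖ 105 = 18.63 kΩ.
Then V_out = V_in · 18.63/(6.056 + 18.63) = 15.55 V.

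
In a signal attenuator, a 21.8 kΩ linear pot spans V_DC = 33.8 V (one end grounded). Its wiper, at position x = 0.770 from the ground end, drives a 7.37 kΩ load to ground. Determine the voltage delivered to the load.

V_out ≈ 17.1 V

Split the track: R_lower = x·R_p = 16.79 kΩ, R_upper = (1−x)·R_p = 5.014 kΩ.
R_L loads the lower segment: effective lower R = 5.121 kΩ.
Loaded-divider output: V_out = 33.8 × 0.5053 = 17.08 V.
(Unloaded: V_out = x·V_DC = 26.0 V.)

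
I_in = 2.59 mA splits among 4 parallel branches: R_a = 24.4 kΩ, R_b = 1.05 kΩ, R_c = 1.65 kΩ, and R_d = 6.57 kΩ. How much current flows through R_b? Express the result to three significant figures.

I ≈ 1.41 mA

Conductances: ΣG = 1/24.4 + 1/1.05 + 1/1.65 + 1/6.57 = 1.752 (1/kΩ).
Current divider: I(R_b) = I_in · G_k/ΣG = 2.59 × (0.9524/1.752) = 2.59 × 0.5437 = 1.408 mA.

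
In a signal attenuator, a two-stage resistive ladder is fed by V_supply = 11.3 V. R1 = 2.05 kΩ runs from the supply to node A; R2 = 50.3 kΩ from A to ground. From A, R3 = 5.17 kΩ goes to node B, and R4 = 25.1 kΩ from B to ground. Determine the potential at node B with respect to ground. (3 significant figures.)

Node A sees R2 in parallel with the series input of stage 2, R3 + R4 = 30.27 kΩ.
R2 ‖ (R3+R4) = 18.90 kΩ.
First divider: V_A = V_supply · 18.90/(2.05 + 18.90) = 10.19 V.
V_B = V_A × 0.8292 = 8.453 V.

V_B ≈ 8.45 V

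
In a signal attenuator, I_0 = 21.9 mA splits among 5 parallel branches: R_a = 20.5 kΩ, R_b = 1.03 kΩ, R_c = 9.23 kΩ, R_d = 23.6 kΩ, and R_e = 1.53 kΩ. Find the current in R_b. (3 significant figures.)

I ≈ 11.7 mA

ΣG = 1/20.5 + 1/1.03 + 1/9.23 + 1/23.6 + 1/1.53 = 1.824.
By the current-divider rule, I = I_0 · G_k/ΣG = 21.9 × 0.5323 = 11.66 mA.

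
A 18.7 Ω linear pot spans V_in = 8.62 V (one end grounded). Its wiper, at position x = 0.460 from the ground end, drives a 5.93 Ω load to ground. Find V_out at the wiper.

V_out ≈ 2.22 V

Split the track: R_lower = x·R_p = 8.602 Ω, R_upper = (1−x)·R_p = 10.10 Ω.
R_L loads the lower segment: effective lower R = 3.510 Ω.
Loaded-divider output: V_out = 8.62 × 0.2579 = 2.223 V.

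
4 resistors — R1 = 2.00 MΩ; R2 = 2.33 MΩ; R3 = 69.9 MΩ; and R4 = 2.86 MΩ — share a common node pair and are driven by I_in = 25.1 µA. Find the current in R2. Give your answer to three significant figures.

I ≈ 8.33 µA

ΣG = 1/2.00 + 1/2.33 + 1/69.9 + 1/2.86 = 1.293.
R2 takes the fraction G_k/ΣG = 0.4292/1.293 = 0.3319, so I = 25.1 × 0.3319 = 8.331 µA.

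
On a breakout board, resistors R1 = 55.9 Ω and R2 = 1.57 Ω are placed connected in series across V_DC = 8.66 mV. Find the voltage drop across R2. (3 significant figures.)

V ≈ 0.237 mV

ΣR = 55.9 + 1.57 = 57.47 Ω.
By the voltage-divider rule, V = 8.66 × 1.570/57.47 = 0.2366 mV.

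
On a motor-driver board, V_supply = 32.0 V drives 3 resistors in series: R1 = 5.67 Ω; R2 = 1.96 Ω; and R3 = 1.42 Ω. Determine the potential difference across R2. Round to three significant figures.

V ≈ 6.93 V

Total series resistance ΣR = 5.67 + 1.96 + 1.42 = 9.050 Ω.
Voltage divider: V = V_supply · (1.960 / 9.050) = 32.0 × 0.2166 = 6.930 V.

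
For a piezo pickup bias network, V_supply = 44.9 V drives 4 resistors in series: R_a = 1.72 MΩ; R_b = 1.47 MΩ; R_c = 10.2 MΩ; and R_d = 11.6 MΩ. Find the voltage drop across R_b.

V ≈ 2.64 V

Total series resistance ΣR = 1.72 + 1.47 + 10.2 + 11.6 = 24.99 MΩ.
By the voltage-divider rule, V = 44.9 × 1.470/24.99 = 2.641 V.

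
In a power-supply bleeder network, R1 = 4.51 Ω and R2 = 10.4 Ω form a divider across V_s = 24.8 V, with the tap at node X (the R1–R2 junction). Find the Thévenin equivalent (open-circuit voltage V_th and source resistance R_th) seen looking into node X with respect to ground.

With X open, the divider is unloaded: V_th = 24.8 × 10.4/14.91 = 17.30 V.
With V_s suppressed (replaced by a short), R_th = R1 ‖ R2 = (4.510 × 10.4)/(4.510 + 10.4) = 3.146 Ω.

V_th ≈ 17.3 V, R_th ≈ 3.15 Ω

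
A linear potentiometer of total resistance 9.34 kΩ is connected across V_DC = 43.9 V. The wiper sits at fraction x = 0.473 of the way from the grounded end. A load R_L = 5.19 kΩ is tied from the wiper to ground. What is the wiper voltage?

The pot divides into 4.922 kΩ above the wiper and 4.418 kΩ below.
Lower segment in parallel with the load: 4.418 ‖ 5.19 = 2.386 kΩ.
Loaded-divider output: V_out = 43.9 × 0.3265 = 14.33 V.

V_out ≈ 14.3 V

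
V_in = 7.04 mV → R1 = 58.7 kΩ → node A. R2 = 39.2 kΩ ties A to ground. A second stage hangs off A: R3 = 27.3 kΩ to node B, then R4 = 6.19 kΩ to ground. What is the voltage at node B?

Node A sees R2 in parallel with the series input of stage 2, R3 + R4 = 33.49 kΩ.
R2 ‖ (R3+R4) = 18.06 kΩ.
So V_A = 7.04 × 0.2353 = 1.656 mV.
Stage 2 is unloaded, so V_B = V_A · R4/(R3+R4) = 1.656 × 6.19/33.49 = 0.3062 mV.

V_B ≈ 0.306 mV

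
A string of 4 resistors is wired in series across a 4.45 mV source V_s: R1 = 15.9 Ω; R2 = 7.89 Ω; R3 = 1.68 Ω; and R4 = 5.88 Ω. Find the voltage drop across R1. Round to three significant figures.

V ≈ 2.26 mV

ΣR = 15.9 + 7.89 + 1.68 + 5.88 = 31.35 Ω.
Voltage divider: V = V_s · (15.90 / 31.35) = 4.45 × 0.5072 = 2.257 mV.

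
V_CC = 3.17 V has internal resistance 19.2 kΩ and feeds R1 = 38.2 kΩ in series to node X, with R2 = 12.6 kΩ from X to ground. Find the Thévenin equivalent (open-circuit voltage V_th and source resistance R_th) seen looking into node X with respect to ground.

R1' = 19.2 + 38.2 = 57.40 kΩ (source resistance + R1).
V_th is the unloaded tap voltage: V_CC · R2/(R1'+R2) = 3.17 × 0.1800 = 0.5706 V.
With V_CC suppressed (replaced by a short), R_th = R1' ‖ R2 = (57.40 × 12.6)/(57.40 + 12.6) = 10.33 kΩ.

V_th ≈ 0.571 V, R_th ≈ 10.3 kΩ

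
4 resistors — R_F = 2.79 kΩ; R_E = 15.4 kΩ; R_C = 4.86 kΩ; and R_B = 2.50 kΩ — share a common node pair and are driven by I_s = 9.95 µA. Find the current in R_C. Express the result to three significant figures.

Total conductance ΣG = 1/2.79 + 1/15.4 + 1/4.86 + 1/2.50 = 1.029 (units of 1/kΩ).
By the current-divider rule, I = I_s · G_k/ΣG = 9.95 × 0.1999 = 1.989 µA.

I ≈ 1.99 µA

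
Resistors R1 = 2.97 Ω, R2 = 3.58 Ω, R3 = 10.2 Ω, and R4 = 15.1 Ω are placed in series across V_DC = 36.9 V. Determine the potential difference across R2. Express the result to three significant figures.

V ≈ 4.15 V

ΣR = 2.97 + 3.58 + 10.2 + 15.1 = 31.85 Ω.
Voltage divider: V = V_DC · (3.580 / 31.85) = 36.9 × 0.1124 = 4.148 V.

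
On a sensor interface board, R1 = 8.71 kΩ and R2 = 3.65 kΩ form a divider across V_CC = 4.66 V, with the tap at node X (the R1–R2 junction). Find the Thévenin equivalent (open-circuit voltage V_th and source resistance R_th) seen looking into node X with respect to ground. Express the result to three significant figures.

Open-circuit (no load on X): V_th = V_CC · R2/(R1 + R2) = 4.66 × 3.65/(8.710 + 3.65) = 1.376 V.
Zeroing V_CC shorts the top of R1 to ground, so R_th = R1 ‖ R2 = 2.572 kΩ.

V_th ≈ 1.38 V, R_th ≈ 2.57 kΩ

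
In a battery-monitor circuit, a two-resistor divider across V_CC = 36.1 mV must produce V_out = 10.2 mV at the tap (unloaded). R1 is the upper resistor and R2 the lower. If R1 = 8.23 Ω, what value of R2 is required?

The divider ratio is R2/(R1+R2) = 10.2/36.1 = 0.2825.
R2 = R1 · 0.2825/(1 − 0.2825) = 3.241 Ω.

R2 ≈ 3.24 Ω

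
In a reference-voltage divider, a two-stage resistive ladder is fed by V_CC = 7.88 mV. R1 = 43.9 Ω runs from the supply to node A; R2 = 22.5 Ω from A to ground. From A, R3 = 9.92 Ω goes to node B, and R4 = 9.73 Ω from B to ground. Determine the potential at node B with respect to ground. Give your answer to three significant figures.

The second stage (R3 + R4 = 19.65 Ω) loads node A in parallel with R2.
R2 ‖ (R3+R4) = 10.49 Ω.
So V_A = 7.88 × 0.1929 = 1.520 mV.
Then the unloaded second divider: V_B = V_A × R4/(R3+R4) = 1.520 × 0.4952 = 0.7525 mV.

V_B ≈ 0.753 mV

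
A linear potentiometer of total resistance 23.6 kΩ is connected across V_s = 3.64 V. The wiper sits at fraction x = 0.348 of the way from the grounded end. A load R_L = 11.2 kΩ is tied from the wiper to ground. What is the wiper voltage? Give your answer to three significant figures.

V_out ≈ 0.857 V

Split the track: R_lower = x·R_p = 8.213 kΩ, R_upper = (1−x)·R_p = 15.39 kΩ.
(x·R_p) ‖ R_L = 4.738 kΩ.
Loaded-divider output: V_out = 3.64 × 0.2354 = 0.8570 V.
(Unloaded: V_out = x·V_s = 1.27 V.)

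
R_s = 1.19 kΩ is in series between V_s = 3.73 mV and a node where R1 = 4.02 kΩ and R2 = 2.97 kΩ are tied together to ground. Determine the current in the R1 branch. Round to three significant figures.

Equivalent of the parallel group: R_p = 1.708 kΩ.
Node voltage V_A = V_s · R_p/(R_s + R_p) = 3.73 × 0.5894 = 2.198 mV.
Branch current I = V_A/R1 = 2.198/4.02 = 0.5469 µA.

I ≈ 0.547 µA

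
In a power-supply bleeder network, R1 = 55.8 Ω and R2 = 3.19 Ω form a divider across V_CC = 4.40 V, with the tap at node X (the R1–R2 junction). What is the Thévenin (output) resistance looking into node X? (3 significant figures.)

R_th ≈ 3.02 Ω

Looking into X with the source shorted: R_th = R1·R2/(R1+R2) = 55.80 × 3.19/58.99 = 3.017 Ω.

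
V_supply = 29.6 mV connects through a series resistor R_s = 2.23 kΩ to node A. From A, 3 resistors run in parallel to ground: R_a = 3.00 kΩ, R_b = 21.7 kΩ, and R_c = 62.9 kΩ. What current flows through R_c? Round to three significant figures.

Equivalent of the parallel group: R_p = 2.530 kΩ.
Node voltage V_A = V_supply · R_p/(R_s + R_p) = 29.6 × 0.5315 = 15.73 mV.
Branch current I = V_A/R_c = 15.73/62.9 = 0.2501 µA.

I ≈ 0.250 µA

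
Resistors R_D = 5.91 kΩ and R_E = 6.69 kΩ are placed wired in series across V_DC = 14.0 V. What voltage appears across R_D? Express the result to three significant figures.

Series total: ΣR = 5.91 + 6.69 = 12.60 kΩ.
Voltage divider: V = V_DC · (5.910 / 12.60) = 14.0 × 0.4690 = 6.567 V.

V ≈ 6.57 V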